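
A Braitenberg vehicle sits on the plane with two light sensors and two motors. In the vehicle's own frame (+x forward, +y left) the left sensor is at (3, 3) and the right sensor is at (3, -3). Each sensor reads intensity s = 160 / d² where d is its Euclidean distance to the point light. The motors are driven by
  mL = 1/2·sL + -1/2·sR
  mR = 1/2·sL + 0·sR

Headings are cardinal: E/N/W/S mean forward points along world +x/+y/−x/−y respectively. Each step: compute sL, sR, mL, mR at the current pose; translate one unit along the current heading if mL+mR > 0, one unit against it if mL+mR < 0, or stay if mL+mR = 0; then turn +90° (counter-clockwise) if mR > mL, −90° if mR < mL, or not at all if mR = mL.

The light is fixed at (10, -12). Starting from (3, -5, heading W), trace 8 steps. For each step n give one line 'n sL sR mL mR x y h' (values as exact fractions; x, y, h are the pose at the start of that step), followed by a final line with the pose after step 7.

0 40/29 4/5 42/145 20/29 3 -5 W
1 160/41 160/137 7680/5617 80/41 2 -5 S
2 80/53 80/17 -1440/901 40/53 2 -6 E
3 32/45 160/117 -64/195 16/45 1 -6 N
4 1 40/61 21/122 1/2 1 -5 W
5 32/13 32/37 384/481 16/13 0 -5 S
6 16/13 80/29 -288/377 8/13 0 -6 E
7 160/277 32/29 -2112/8033 80/277 -1 -6 N
final -1 -5 W

n=0: pose=(3,-5,W); sL=40/29, sR=4/5; mL=42/145, mR=20/29; mL+mR=142/145 → advance +1; mR−mL=2/5 → turn +1·90°
n=1: pose=(2,-5,S); sL=160/41, sR=160/137; mL=7680/5617, mR=80/41; mL+mR=18640/5617 → advance +1; mR−mL=80/137 → turn +1·90°
n=2: pose=(2,-6,E); sL=80/53, sR=80/17; mL=-1440/901, mR=40/53; mL+mR=-760/901 → advance -1; mR−mL=40/17 → turn +1·90°
n=3: pose=(1,-6,N); sL=32/45, sR=160/117; mL=-64/195, mR=16/45; mL+mR=16/585 → advance +1; mR−mL=80/117 → turn +1·90°
n=4: pose=(1,-5,W); sL=1, sR=40/61; mL=21/122, mR=1/2; mL+mR=41/61 → advance +1; mR−mL=20/61 → turn +1·90°
n=5: pose=(0,-5,S); sL=32/13, sR=32/37; mL=384/481, mR=16/13; mL+mR=976/481 → advance +1; mR−mL=16/37 → turn +1·90°
n=6: pose=(0,-6,E); sL=16/13, sR=80/29; mL=-288/377, mR=8/13; mL+mR=-56/377 → advance -1; mR−mL=40/29 → turn +1·90°
n=7: pose=(-1,-6,N); sL=160/277, sR=32/29; mL=-2112/8033, mR=80/277; mL+mR=208/8033 → advance +1; mR−mL=16/29 → turn +1·90°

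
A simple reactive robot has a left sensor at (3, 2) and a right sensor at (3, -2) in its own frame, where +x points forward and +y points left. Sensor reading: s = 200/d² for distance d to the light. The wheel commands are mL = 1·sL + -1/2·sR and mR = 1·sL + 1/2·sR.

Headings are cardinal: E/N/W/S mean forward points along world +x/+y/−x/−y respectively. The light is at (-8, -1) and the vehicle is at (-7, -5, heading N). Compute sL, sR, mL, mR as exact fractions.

100 20 90 110

left sensor world pos  = (-9, -2); dL² = 2
right sensor world pos = (-5, -2); dR² = 10
sL = 200/2 = 100
sR = 200/10 = 20
mL = 1·sL + -1/2·sR = 90
mR = 1·sL + 1/2·sR = 110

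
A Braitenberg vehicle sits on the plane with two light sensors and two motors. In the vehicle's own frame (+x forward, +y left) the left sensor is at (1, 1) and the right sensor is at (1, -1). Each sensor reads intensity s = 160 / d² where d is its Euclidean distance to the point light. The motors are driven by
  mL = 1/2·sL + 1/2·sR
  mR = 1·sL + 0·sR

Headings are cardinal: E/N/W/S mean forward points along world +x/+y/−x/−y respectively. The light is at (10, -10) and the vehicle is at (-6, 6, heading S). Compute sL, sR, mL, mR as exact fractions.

left sensor world pos  = (-5, 5); dL² = 450
right sensor world pos = (-7, 5); dR² = 514
sL = 160/450 = 16/45
sR = 160/514 = 80/257
mL = 1/2·sL + 1/2·sR = 3856/11565
mR = 1·sL + 0·sR = 16/45

16/45 80/257 3856/11565 16/45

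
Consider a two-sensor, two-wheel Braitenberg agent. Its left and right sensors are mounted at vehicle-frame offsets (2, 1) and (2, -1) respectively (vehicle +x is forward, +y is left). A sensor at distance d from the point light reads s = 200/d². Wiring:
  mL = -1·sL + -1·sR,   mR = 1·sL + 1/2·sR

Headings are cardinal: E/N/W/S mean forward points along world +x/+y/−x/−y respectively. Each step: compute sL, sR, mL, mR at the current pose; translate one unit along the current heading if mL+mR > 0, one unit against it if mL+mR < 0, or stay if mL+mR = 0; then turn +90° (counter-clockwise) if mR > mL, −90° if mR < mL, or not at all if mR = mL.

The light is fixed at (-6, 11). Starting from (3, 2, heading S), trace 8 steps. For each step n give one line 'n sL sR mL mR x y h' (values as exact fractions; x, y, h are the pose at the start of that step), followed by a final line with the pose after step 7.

0 200/221 40/37 -16240/8177 11820/8177 3 2 S
1 20/17 100/101 -3720/1717 2870/1717 3 3 E
2 40/17 200/117 -8080/1989 6380/1989 2 3 N
3 25/17 2 -59/17 42/17 2 2 W
4 200/221 40/37 -16240/8177 11820/8177 3 2 S
5 20/17 100/101 -3720/1717 2870/1717 3 3 E
6 40/17 200/117 -8080/1989 6380/1989 2 3 N
7 25/17 2 -59/17 42/17 2 2 W
final 3 2 S

n=0: pose=(3,2,S); sL=200/221, sR=40/37; mL=-16240/8177, mR=11820/8177; mL+mR=-20/37 → advance -1; mR−mL=28060/8177 → turn +1·90°
n=1: pose=(3,3,E); sL=20/17, sR=100/101; mL=-3720/1717, mR=2870/1717; mL+mR=-50/101 → advance -1; mR−mL=6590/1717 → turn +1·90°
n=2: pose=(2,3,N); sL=40/17, sR=200/117; mL=-8080/1989, mR=6380/1989; mL+mR=-100/117 → advance -1; mR−mL=4820/663 → turn +1·90°
n=3: pose=(2,2,W); sL=25/17, sR=2; mL=-59/17, mR=42/17; mL+mR=-1 → advance -1; mR−mL=101/17 → turn +1·90°
n=4: pose=(3,2,S); sL=200/221, sR=40/37; mL=-16240/8177, mR=11820/8177; mL+mR=-20/37 → advance -1; mR−mL=28060/8177 → turn +1·90°
n=5: pose=(3,3,E); sL=20/17, sR=100/101; mL=-3720/1717, mR=2870/1717; mL+mR=-50/101 → advance -1; mR−mL=6590/1717 → turn +1·90°
n=6: pose=(2,3,N); sL=40/17, sR=200/117; mL=-8080/1989, mR=6380/1989; mL+mR=-100/117 → advance -1; mR−mL=4820/663 → turn +1·90°
n=7: pose=(2,2,W); sL=25/17, sR=2; mL=-59/17, mR=42/17; mL+mR=-1 → advance -1; mR−mL=101/17 → turn +1·90°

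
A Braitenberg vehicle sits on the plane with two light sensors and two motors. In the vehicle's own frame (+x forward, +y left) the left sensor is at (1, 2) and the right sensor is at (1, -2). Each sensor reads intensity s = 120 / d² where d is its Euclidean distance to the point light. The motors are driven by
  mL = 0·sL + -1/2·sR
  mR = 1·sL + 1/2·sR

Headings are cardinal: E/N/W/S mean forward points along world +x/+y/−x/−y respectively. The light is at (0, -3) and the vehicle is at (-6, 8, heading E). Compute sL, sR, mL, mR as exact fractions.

left sensor world pos  = (-5, 10); dL² = 194
right sensor world pos = (-5, 6); dR² = 106
sL = 120/194 = 60/97
sR = 120/106 = 60/53
mL = 0·sL + -1/2·sR = -30/53
mR = 1·sL + 1/2·sR = 6090/5141

60/97 60/53 -30/53 6090/5141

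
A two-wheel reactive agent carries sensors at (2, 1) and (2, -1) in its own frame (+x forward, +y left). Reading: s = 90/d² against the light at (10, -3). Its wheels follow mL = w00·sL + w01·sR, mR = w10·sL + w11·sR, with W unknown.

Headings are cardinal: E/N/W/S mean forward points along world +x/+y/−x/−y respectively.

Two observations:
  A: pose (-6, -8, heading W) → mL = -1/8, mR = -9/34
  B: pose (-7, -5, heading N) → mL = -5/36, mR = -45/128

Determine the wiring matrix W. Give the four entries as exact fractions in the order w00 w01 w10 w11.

obs A: pose=(-6,-8,W) → sL=1/4, sR=9/34, mL=-1/8, mR=-9/34
obs B: pose=(-7,-5,N) → sL=5/18, sR=45/128, mL=-5/36, mR=-45/128
sensor matrix S = [[1/4, 9/34], [5/18, 45/128]]; det S = 125/8704
solve [mL_A; mL_B] = S·[w00; w01] and [mR_A; mR_B] = S·[w10; w11]:
  w00 = -1/2, w01 = 0, w10 = 0, w11 = -1

-1/2 0 0 -1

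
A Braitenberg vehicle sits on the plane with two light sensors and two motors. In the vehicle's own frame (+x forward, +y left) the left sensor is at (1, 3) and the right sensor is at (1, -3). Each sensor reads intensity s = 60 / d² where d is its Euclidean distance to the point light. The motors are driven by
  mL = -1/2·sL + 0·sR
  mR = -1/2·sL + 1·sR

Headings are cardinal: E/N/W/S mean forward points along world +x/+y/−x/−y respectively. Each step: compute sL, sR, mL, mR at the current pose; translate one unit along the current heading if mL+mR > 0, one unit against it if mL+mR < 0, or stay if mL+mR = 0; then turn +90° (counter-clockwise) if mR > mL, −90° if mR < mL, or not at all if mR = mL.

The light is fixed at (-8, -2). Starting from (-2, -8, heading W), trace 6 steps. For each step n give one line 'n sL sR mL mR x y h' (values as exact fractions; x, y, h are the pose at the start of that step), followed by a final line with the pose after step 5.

n=0: pose=(-2,-8,W); sL=30/53, sR=30/17; mL=-15/53, mR=1335/901; mL+mR=1080/901 → advance +1; mR−mL=30/17 → turn +1·90°
n=1: pose=(-3,-8,S); sL=60/113, sR=60/53; mL=-30/113, mR=5190/5989; mL+mR=3600/5989 → advance +1; mR−mL=60/53 → turn +1·90°
n=2: pose=(-3,-9,E); sL=15/13, sR=15/34; mL=-15/26, mR=-30/221; mL+mR=-315/442 → advance -1; mR−mL=15/34 → turn +1·90°
n=3: pose=(-4,-9,N); sL=60/37, sR=12/17; mL=-30/37, mR=-66/629; mL+mR=-576/629 → advance -1; mR−mL=12/17 → turn +1·90°
n=4: pose=(-4,-10,W); sL=6/13, sR=30/17; mL=-3/13, mR=339/221; mL+mR=288/221 → advance +1; mR−mL=30/17 → turn +1·90°
n=5: pose=(-5,-10,S); sL=20/39, sR=20/27; mL=-10/39, mR=170/351; mL+mR=80/351 → advance +1; mR−mL=20/27 → turn +1·90°

0 30/53 30/17 -15/53 1335/901 -2 -8 W
1 60/113 60/53 -30/113 5190/5989 -3 -8 S
2 15/13 15/34 -15/26 -30/221 -3 -9 E
3 60/37 12/17 -30/37 -66/629 -4 -9 N
4 6/13 30/17 -3/13 339/221 -4 -10 W
5 20/39 20/27 -10/39 170/351 -5 -10 S
final -5 -11 E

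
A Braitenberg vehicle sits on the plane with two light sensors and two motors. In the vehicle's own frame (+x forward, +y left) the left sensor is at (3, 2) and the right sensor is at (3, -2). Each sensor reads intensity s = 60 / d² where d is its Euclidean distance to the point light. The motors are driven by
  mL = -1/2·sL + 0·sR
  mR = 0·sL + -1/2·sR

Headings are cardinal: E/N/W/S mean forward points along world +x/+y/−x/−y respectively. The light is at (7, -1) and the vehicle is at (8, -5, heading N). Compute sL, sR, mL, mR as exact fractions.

30 6 -15 -3

left sensor world pos  = (6, -2); dL² = 2
right sensor world pos = (10, -2); dR² = 10
sL = 60/2 = 30
sR = 60/10 = 6
mL = -1/2·sL + 0·sR = -15
mR = 0·sL + -1/2·sR = -3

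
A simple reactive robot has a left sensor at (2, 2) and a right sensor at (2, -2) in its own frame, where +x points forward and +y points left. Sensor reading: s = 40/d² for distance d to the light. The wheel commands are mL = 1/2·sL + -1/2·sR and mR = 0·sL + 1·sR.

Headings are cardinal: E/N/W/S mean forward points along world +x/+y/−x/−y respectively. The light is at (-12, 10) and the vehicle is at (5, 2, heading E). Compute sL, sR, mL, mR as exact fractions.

40/397 40/461 1280/183017 40/461

left sensor world pos  = (7, 4); dL² = 397
right sensor world pos = (7, 0); dR² = 461
sL = 40/397 = 40/397
sR = 40/461 = 40/461
mL = 1/2·sL + -1/2·sR = 1280/183017
mR = 0·sL + 1·sR = 40/461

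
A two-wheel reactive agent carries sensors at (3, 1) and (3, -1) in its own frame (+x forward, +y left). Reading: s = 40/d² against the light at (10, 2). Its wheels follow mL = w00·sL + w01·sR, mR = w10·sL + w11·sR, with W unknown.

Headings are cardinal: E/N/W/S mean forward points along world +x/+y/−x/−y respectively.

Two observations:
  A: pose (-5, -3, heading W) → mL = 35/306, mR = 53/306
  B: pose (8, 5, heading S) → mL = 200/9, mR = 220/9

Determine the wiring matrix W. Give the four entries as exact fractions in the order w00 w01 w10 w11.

obs A: pose=(-5,-3,W) → sL=1/9, sR=2/17, mL=35/306, mR=53/306
obs B: pose=(8,5,S) → sL=40, sR=40/9, mL=200/9, mR=220/9
sensor matrix S = [[1/9, 2/17], [40, 40/9]]; det S = -5800/1377
solve [mL_A; mL_B] = S·[w00; w01] and [mR_A; mR_B] = S·[w10; w11]:
  w00 = 1/2, w01 = 1/2, w10 = 1/2, w11 = 1

1/2 1/2 1/2 1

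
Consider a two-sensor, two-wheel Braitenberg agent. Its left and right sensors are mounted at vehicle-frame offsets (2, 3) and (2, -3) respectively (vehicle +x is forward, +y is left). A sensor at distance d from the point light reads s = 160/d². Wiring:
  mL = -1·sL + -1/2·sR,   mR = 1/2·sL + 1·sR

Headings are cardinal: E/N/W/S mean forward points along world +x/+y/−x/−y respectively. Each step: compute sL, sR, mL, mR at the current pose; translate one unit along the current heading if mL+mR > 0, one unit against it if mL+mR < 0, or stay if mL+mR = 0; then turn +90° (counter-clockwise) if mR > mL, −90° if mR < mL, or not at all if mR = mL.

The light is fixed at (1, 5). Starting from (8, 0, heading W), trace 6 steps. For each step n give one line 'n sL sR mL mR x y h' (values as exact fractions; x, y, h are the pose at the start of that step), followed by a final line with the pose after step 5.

n=0: pose=(8,0,W); sL=160/89, sR=160/29; mL=-11760/2581, mR=16560/2581; mL+mR=4800/2581 → advance +1; mR−mL=28320/2581 → turn +1·90°
n=1: pose=(7,0,S); sL=16/13, sR=80/29; mL=-984/377, mR=1272/377; mL+mR=288/377 → advance +1; mR−mL=2256/377 → turn +1·90°
n=2: pose=(7,-1,E); sL=160/73, sR=32/29; mL=-5808/2117, mR=4656/2117; mL+mR=-1152/2117 → advance -1; mR−mL=10464/2117 → turn +1·90°
n=3: pose=(6,-1,N); sL=8, sR=2; mL=-9, mR=6; mL+mR=-3 → advance -1; mR−mL=15 → turn +1·90°
n=4: pose=(6,-2,W); sL=160/109, sR=32/5; mL=-2544/545, mR=3888/545; mL+mR=1344/545 → advance +1; mR−mL=6432/545 → turn +1·90°
n=5: pose=(5,-2,S); sL=16/13, sR=80/41; mL=-1176/533, mR=1368/533; mL+mR=192/533 → advance +1; mR−mL=2544/533 → turn +1·90°

0 160/89 160/29 -11760/2581 16560/2581 8 0 W
1 16/13 80/29 -984/377 1272/377 7 0 S
2 160/73 32/29 -5808/2117 4656/2117 7 -1 E
3 8 2 -9 6 6 -1 N
4 160/109 32/5 -2544/545 3888/545 6 -2 W
5 16/13 80/41 -1176/533 1368/533 5 -2 S
final 5 -3 E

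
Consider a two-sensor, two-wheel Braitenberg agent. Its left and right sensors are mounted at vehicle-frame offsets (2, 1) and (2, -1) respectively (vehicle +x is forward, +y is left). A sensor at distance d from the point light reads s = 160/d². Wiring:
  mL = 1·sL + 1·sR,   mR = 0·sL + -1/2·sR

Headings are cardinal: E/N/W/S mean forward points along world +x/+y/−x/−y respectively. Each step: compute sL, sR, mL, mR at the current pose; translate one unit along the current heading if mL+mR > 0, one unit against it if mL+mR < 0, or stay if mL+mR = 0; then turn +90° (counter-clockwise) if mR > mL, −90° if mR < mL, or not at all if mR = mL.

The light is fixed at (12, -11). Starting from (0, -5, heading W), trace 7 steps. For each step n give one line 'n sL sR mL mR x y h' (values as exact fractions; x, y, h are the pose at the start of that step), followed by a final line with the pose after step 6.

n=0: pose=(0,-5,W); sL=160/221, sR=32/49; mL=14912/10829, mR=-16/49; mL+mR=11376/10829 → advance +1; mR−mL=-18448/10829 → turn -1·90°
n=1: pose=(-1,-5,N); sL=8/13, sR=10/13; mL=18/13, mR=-5/13; mL+mR=1 → advance +1; mR−mL=-23/13 → turn -1·90°
n=2: pose=(-1,-4,E); sL=32/37, sR=160/157; mL=10944/5809, mR=-80/157; mL+mR=7984/5809 → advance +1; mR−mL=-13904/5809 → turn -1·90°
n=3: pose=(0,-4,S); sL=80/73, sR=80/97; mL=13600/7081, mR=-40/97; mL+mR=10680/7081 → advance +1; mR−mL=-16520/7081 → turn -1·90°
n=4: pose=(0,-5,W); sL=160/221, sR=32/49; mL=14912/10829, mR=-16/49; mL+mR=11376/10829 → advance +1; mR−mL=-18448/10829 → turn -1·90°
n=5: pose=(-1,-5,N); sL=8/13, sR=10/13; mL=18/13, mR=-5/13; mL+mR=1 → advance +1; mR−mL=-23/13 → turn -1·90°
n=6: pose=(-1,-4,E); sL=32/37, sR=160/157; mL=10944/5809, mR=-80/157; mL+mR=7984/5809 → advance +1; mR−mL=-13904/5809 → turn -1·90°

0 160/221 32/49 14912/10829 -16/49 0 -5 W
1 8/13 10/13 18/13 -5/13 -1 -5 N
2 32/37 160/157 10944/5809 -80/157 -1 -4 E
3 80/73 80/97 13600/7081 -40/97 0 -4 S
4 160/221 32/49 14912/10829 -16/49 0 -5 W
5 8/13 10/13 18/13 -5/13 -1 -5 N
6 32/37 160/157 10944/5809 -80/157 -1 -4 E
final 0 -4 S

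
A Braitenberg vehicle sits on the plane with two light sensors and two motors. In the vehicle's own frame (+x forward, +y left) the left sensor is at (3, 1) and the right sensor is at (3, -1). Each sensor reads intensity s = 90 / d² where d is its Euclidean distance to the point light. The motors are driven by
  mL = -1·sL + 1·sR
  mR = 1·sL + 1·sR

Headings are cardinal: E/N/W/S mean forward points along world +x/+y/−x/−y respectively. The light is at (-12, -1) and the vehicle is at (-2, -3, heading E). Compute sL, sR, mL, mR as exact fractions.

left sensor world pos  = (1, -2); dL² = 170
right sensor world pos = (1, -4); dR² = 178
sL = 90/170 = 9/17
sR = 90/178 = 45/89
mL = -1·sL + 1·sR = -36/1513
mR = 1·sL + 1·sR = 1566/1513

9/17 45/89 -36/1513 1566/1513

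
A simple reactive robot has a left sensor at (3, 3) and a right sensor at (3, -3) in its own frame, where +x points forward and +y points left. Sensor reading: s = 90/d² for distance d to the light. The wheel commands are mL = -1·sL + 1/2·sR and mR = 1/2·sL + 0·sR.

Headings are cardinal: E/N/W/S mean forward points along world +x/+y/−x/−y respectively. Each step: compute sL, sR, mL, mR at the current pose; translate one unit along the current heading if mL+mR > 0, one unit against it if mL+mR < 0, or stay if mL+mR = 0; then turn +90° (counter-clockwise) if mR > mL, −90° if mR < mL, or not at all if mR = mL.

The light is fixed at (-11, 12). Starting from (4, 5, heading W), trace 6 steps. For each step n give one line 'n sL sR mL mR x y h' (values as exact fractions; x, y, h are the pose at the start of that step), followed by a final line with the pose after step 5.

0 45/122 9/16 -171/1952 45/244 4 5 W
1 90/389 90/221 -2385/85969 45/389 3 5 S
2 45/157 9/41 -2277/12874 45/314 3 4 E
3 18/25 90/281 -3933/7025 9/25 2 4 N
4 45/122 45/68 -315/8296 45/244 2 3 W
5 10/41 2/5 -9/205 5/41 1 3 S
final 1 2 E

n=0: pose=(4,5,W); sL=45/122, sR=9/16; mL=-171/1952, mR=45/244; mL+mR=189/1952 → advance +1; mR−mL=531/1952 → turn +1·90°
n=1: pose=(3,5,S); sL=90/389, sR=90/221; mL=-2385/85969, mR=45/389; mL+mR=7560/85969 → advance +1; mR−mL=12330/85969 → turn +1·90°
n=2: pose=(3,4,E); sL=45/157, sR=9/41; mL=-2277/12874, mR=45/314; mL+mR=-216/6437 → advance -1; mR−mL=2061/6437 → turn +1·90°
n=3: pose=(2,4,N); sL=18/25, sR=90/281; mL=-3933/7025, mR=9/25; mL+mR=-1404/7025 → advance -1; mR−mL=6462/7025 → turn +1·90°
n=4: pose=(2,3,W); sL=45/122, sR=45/68; mL=-315/8296, mR=45/244; mL+mR=1215/8296 → advance +1; mR−mL=1845/8296 → turn +1·90°
n=5: pose=(1,3,S); sL=10/41, sR=2/5; mL=-9/205, mR=5/41; mL+mR=16/205 → advance +1; mR−mL=34/205 → turn +1·90°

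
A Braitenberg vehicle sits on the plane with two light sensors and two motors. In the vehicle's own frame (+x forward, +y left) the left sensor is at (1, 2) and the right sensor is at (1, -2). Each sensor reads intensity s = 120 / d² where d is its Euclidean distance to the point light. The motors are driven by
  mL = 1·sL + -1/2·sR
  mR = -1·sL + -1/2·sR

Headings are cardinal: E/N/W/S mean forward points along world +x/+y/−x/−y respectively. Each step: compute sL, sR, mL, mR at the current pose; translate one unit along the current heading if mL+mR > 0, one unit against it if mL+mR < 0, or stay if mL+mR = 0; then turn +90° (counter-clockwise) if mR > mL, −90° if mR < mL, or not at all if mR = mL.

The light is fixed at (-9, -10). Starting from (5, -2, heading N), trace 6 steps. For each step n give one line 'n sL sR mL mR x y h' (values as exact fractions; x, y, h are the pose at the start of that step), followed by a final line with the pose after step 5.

n=0: pose=(5,-2,N); sL=8/15, sR=120/337; mL=1796/5055, mR=-3596/5055; mL+mR=-120/337 → advance -1; mR−mL=-16/15 → turn -1·90°
n=1: pose=(5,-3,E); sL=20/51, sR=12/25; mL=194/1275, mR=-806/1275; mL+mR=-12/25 → advance -1; mR−mL=-40/51 → turn -1·90°
n=2: pose=(4,-3,S); sL=40/87, sR=120/157; mL=1060/13659, mR=-11500/13659; mL+mR=-120/157 → advance -1; mR−mL=-80/87 → turn -1·90°
n=3: pose=(4,-2,W); sL=2/3, sR=30/61; mL=77/183, mR=-167/183; mL+mR=-30/61 → advance -1; mR−mL=-4/3 → turn -1·90°
n=4: pose=(5,-2,N); sL=8/15, sR=120/337; mL=1796/5055, mR=-3596/5055; mL+mR=-120/337 → advance -1; mR−mL=-16/15 → turn -1·90°
n=5: pose=(5,-3,E); sL=20/51, sR=12/25; mL=194/1275, mR=-806/1275; mL+mR=-12/25 → advance -1; mR−mL=-40/51 → turn -1·90°

0 8/15 120/337 1796/5055 -3596/5055 5 -2 N
1 20/51 12/25 194/1275 -806/1275 5 -3 E
2 40/87 120/157 1060/13659 -11500/13659 4 -3 S
3 2/3 30/61 77/183 -167/183 4 -2 W
4 8/15 120/337 1796/5055 -3596/5055 5 -2 N
5 20/51 12/25 194/1275 -806/1275 5 -3 E
final 4 -3 S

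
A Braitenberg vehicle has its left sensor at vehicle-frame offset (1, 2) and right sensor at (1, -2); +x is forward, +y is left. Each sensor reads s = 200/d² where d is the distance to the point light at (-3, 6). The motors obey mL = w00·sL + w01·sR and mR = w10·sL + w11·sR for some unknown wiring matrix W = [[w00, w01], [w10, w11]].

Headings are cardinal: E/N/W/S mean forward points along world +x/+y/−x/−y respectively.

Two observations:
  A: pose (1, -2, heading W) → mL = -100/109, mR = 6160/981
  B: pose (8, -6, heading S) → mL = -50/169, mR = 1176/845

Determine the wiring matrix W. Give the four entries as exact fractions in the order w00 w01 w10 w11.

-1/2 0 1 1

obs A: pose=(1,-2,W) → sL=200/109, sR=40/9, mL=-100/109, mR=6160/981
obs B: pose=(8,-6,S) → sL=100/169, sR=4/5, mL=-50/169, mR=1176/845
sensor matrix S = [[200/109, 40/9], [100/169, 4/5]]; det S = -192640/165789
solve [mL_A; mL_B] = S·[w00; w01] and [mR_A; mR_B] = S·[w10; w11]:
  w00 = -1/2, w01 = 0, w10 = 1, w11 = 1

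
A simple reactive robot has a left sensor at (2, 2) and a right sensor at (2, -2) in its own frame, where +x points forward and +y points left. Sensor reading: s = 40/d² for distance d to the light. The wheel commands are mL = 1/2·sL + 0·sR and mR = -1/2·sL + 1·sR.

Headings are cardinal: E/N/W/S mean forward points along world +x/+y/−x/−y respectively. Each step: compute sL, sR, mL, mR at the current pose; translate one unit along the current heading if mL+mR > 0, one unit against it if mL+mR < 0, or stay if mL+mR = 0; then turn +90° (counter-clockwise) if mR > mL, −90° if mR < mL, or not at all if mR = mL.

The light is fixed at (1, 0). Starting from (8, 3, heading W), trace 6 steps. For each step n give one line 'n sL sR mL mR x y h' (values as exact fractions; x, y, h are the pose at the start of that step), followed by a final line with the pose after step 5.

n=0: pose=(8,3,W); sL=20/13, sR=4/5; mL=10/13, mR=2/65; mL+mR=4/5 → advance +1; mR−mL=-48/65 → turn -1·90°
n=1: pose=(7,3,N); sL=40/41, sR=40/89; mL=20/41, mR=-140/3649; mL+mR=40/89 → advance +1; mR−mL=-1920/3649 → turn -1·90°
n=2: pose=(7,4,E); sL=2/5, sR=10/17; mL=1/5, mR=33/85; mL+mR=10/17 → advance +1; mR−mL=16/85 → turn +1·90°
n=3: pose=(8,4,N); sL=40/61, sR=40/117; mL=20/61, mR=100/7137; mL+mR=40/117 → advance +1; mR−mL=-2240/7137 → turn -1·90°
n=4: pose=(8,5,E); sL=4/13, sR=4/9; mL=2/13, mR=34/117; mL+mR=4/9 → advance +1; mR−mL=16/117 → turn +1·90°
n=5: pose=(9,5,N); sL=8/17, sR=40/149; mL=4/17, mR=84/2533; mL+mR=40/149 → advance +1; mR−mL=-512/2533 → turn -1·90°

0 20/13 4/5 10/13 2/65 8 3 W
1 40/41 40/89 20/41 -140/3649 7 3 N
2 2/5 10/17 1/5 33/85 7 4 E
3 40/61 40/117 20/61 100/7137 8 4 N
4 4/13 4/9 2/13 34/117 8 5 E
5 8/17 40/149 4/17 84/2533 9 5 N
final 9 6 E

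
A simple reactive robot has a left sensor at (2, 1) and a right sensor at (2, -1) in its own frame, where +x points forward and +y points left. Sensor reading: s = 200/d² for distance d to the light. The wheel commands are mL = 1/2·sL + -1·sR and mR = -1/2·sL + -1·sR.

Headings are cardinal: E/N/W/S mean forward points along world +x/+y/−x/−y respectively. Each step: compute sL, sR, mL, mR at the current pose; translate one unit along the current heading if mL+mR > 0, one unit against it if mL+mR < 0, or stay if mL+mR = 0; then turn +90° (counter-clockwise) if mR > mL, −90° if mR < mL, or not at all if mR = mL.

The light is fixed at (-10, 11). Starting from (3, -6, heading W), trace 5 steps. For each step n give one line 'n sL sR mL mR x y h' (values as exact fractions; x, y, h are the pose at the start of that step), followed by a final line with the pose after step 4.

n=0: pose=(3,-6,W); sL=40/89, sR=200/377; mL=-10260/33553, mR=-25340/33553; mL+mR=-400/377 → advance -1; mR−mL=-40/89 → turn -1·90°
n=1: pose=(4,-6,N); sL=100/197, sR=4/9; mL=-338/1773, mR=-1238/1773; mL+mR=-8/9 → advance -1; mR−mL=-100/197 → turn -1·90°
n=2: pose=(4,-7,E); sL=40/109, sR=200/617; mL=-9460/67253, mR=-34140/67253; mL+mR=-400/617 → advance -1; mR−mL=-40/109 → turn -1·90°
n=3: pose=(3,-7,S); sL=50/149, sR=25/68; mL=-2025/10132, mR=-5425/10132; mL+mR=-25/34 → advance -1; mR−mL=-50/149 → turn -1·90°
n=4: pose=(3,-6,W); sL=40/89, sR=200/377; mL=-10260/33553, mR=-25340/33553; mL+mR=-400/377 → advance -1; mR−mL=-40/89 → turn -1·90°

0 40/89 200/377 -10260/33553 -25340/33553 3 -6 W
1 100/197 4/9 -338/1773 -1238/1773 4 -6 N
2 40/109 200/617 -9460/67253 -34140/67253 4 -7 E
3 50/149 25/68 -2025/10132 -5425/10132 3 -7 S
4 40/89 200/377 -10260/33553 -25340/33553 3 -6 W
final 4 -6 N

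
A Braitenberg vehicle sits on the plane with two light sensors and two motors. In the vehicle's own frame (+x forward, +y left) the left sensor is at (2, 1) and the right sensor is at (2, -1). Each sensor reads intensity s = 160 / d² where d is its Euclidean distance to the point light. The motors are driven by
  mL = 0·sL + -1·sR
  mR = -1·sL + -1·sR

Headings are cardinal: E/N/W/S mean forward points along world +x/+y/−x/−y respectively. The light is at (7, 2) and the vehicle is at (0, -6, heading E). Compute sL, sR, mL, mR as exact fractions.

80/37 80/53 -80/53 -7200/1961

left sensor world pos  = (2, -5); dL² = 74
right sensor world pos = (2, -7); dR² = 106
sL = 160/74 = 80/37
sR = 160/106 = 80/53
mL = 0·sL + -1·sR = -80/53
mR = -1·sL + -1·sR = -7200/1961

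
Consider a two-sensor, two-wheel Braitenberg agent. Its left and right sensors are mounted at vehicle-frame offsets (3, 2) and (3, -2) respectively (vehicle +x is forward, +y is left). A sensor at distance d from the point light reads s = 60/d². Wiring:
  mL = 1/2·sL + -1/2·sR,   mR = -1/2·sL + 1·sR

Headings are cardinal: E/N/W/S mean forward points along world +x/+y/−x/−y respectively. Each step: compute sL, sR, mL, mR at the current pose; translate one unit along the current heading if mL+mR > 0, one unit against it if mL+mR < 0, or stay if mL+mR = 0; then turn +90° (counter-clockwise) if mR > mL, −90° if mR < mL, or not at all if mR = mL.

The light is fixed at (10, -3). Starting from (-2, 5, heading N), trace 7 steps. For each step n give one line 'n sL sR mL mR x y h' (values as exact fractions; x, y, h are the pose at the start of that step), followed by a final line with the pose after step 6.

0 60/317 60/221 -2880/70057 12390/70057 -2 5 N
1 30/137 30/173 540/23701 1515/23701 -2 6 W
2 60/157 20/87 1040/13659 530/13659 -3 6 S
3 15/73 15/89 120/6497 855/12994 -3 5 W
4 60/169 60/281 3360/47489 1710/47489 -4 5 S
5 30/157 6/37 84/5809 387/5809 -4 4 W
6 12/37 12/61 144/2257 78/2257 -5 4 S
final -5 3 W

n=0: pose=(-2,5,N); sL=60/317, sR=60/221; mL=-2880/70057, mR=12390/70057; mL+mR=30/221 → advance +1; mR−mL=15270/70057 → turn +1·90°
n=1: pose=(-2,6,W); sL=30/137, sR=30/173; mL=540/23701, mR=1515/23701; mL+mR=15/173 → advance +1; mR−mL=975/23701 → turn +1·90°
n=2: pose=(-3,6,S); sL=60/157, sR=20/87; mL=1040/13659, mR=530/13659; mL+mR=10/87 → advance +1; mR−mL=-170/4553 → turn -1·90°
n=3: pose=(-3,5,W); sL=15/73, sR=15/89; mL=120/6497, mR=855/12994; mL+mR=15/178 → advance +1; mR−mL=615/12994 → turn +1·90°
n=4: pose=(-4,5,S); sL=60/169, sR=60/281; mL=3360/47489, mR=1710/47489; mL+mR=30/281 → advance +1; mR−mL=-1650/47489 → turn -1·90°
n=5: pose=(-4,4,W); sL=30/157, sR=6/37; mL=84/5809, mR=387/5809; mL+mR=3/37 → advance +1; mR−mL=303/5809 → turn +1·90°
n=6: pose=(-5,4,S); sL=12/37, sR=12/61; mL=144/2257, mR=78/2257; mL+mR=6/61 → advance +1; mR−mL=-66/2257 → turn -1·90°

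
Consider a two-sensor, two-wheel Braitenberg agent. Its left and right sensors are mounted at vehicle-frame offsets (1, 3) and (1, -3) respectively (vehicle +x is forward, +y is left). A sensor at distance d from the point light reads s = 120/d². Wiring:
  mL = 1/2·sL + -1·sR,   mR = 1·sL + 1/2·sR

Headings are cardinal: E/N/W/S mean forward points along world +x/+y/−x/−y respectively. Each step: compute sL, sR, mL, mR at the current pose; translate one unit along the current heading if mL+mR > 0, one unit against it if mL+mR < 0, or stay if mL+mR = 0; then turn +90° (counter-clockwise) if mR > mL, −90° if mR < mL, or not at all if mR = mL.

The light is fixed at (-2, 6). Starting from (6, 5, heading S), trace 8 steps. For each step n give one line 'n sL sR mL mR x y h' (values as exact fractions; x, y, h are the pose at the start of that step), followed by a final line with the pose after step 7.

n=0: pose=(6,5,S); sL=24/25, sR=120/29; mL=-2652/725, mR=2196/725; mL+mR=-456/725 → advance -1; mR−mL=4848/725 → turn +1·90°
n=1: pose=(6,6,E); sL=4/3, sR=4/3; mL=-2/3, mR=2; mL+mR=4/3 → advance +1; mR−mL=8/3 → turn +1·90°
n=2: pose=(7,6,N); sL=120/37, sR=24/29; mL=852/1073, mR=3924/1073; mL+mR=4776/1073 → advance +1; mR−mL=3072/1073 → turn +1·90°
n=3: pose=(7,7,W); sL=30/17, sR=3/2; mL=-21/34, mR=171/68; mL+mR=129/68 → advance +1; mR−mL=213/68 → turn +1·90°
n=4: pose=(6,7,S); sL=120/121, sR=24/5; mL=-2604/605, mR=2052/605; mL+mR=-552/605 → advance -1; mR−mL=4656/605 → turn +1·90°
n=5: pose=(6,8,E); sL=60/53, sR=60/41; mL=-1950/2173, mR=4050/2173; mL+mR=2100/2173 → advance +1; mR−mL=6000/2173 → turn +1·90°
n=6: pose=(7,8,N); sL=8/3, sR=40/51; mL=28/51, mR=52/17; mL+mR=184/51 → advance +1; mR−mL=128/51 → turn +1·90°
n=7: pose=(7,9,W); sL=15/8, sR=6/5; mL=-21/80, mR=99/40; mL+mR=177/80 → advance +1; mR−mL=219/80 → turn +1·90°

0 24/25 120/29 -2652/725 2196/725 6 5 S
1 4/3 4/3 -2/3 2 6 6 E
2 120/37 24/29 852/1073 3924/1073 7 6 N
3 30/17 3/2 -21/34 171/68 7 7 W
4 120/121 24/5 -2604/605 2052/605 6 7 S
5 60/53 60/41 -1950/2173 4050/2173 6 8 E
6 8/3 40/51 28/51 52/17 7 8 N
7 15/8 6/5 -21/80 99/40 7 9 W
final 6 9 S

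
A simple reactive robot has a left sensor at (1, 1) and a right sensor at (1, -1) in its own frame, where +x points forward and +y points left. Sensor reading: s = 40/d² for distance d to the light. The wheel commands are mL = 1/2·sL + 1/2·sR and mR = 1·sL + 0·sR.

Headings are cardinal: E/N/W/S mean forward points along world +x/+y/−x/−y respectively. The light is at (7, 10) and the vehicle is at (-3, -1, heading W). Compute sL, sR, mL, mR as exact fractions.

8/53 40/221 1944/11713 8/53

left sensor world pos  = (-4, -2); dL² = 265
right sensor world pos = (-4, 0); dR² = 221
sL = 40/265 = 8/53
sR = 40/221 = 40/221
mL = 1/2·sL + 1/2·sR = 1944/11713
mR = 1·sL + 0·sR = 8/53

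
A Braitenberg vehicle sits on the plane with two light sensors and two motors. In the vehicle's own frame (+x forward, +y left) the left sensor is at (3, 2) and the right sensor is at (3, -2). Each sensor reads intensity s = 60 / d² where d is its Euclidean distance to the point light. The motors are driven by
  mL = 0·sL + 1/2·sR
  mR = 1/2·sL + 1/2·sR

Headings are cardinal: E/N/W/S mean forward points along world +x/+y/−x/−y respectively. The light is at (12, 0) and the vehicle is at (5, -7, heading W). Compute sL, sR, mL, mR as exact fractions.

left sensor world pos  = (2, -9); dL² = 181
right sensor world pos = (2, -5); dR² = 125
sL = 60/181 = 60/181
sR = 60/125 = 12/25
mL = 0·sL + 1/2·sR = 6/25
mR = 1/2·sL + 1/2·sR = 1836/4525

60/181 12/25 6/25 1836/4525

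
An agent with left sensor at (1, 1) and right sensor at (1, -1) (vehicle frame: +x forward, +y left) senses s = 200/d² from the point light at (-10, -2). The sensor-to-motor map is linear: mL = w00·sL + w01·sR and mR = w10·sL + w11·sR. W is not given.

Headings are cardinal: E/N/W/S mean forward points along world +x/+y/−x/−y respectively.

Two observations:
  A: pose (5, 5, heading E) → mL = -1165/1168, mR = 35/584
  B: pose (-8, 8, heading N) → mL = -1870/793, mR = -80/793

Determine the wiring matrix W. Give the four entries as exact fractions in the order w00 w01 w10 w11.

-1/2 -1 -1 1

obs A: pose=(5,5,E) → sL=5/8, sR=50/73, mL=-1165/1168, mR=35/584
obs B: pose=(-8,8,N) → sL=100/61, sR=20/13, mL=-1870/793, mR=-80/793
sensor matrix S = [[5/8, 50/73], [100/61, 20/13]]; det S = -18675/115778
solve [mL_A; mL_B] = S·[w00; w01] and [mR_A; mR_B] = S·[w10; w11]:
  w00 = -1/2, w01 = -1, w10 = -1, w11 = 1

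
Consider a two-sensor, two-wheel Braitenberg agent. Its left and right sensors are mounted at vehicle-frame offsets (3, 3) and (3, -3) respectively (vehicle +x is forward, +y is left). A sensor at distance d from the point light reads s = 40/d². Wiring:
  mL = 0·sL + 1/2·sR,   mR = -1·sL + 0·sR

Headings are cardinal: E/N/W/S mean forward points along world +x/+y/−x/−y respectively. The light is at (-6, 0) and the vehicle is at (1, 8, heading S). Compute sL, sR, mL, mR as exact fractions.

left sensor world pos  = (4, 5); dL² = 125
right sensor world pos = (-2, 5); dR² = 41
sL = 40/125 = 8/25
sR = 40/41 = 40/41
mL = 0·sL + 1/2·sR = 20/41
mR = -1·sL + 0·sR = -8/25

8/25 40/41 20/41 -8/25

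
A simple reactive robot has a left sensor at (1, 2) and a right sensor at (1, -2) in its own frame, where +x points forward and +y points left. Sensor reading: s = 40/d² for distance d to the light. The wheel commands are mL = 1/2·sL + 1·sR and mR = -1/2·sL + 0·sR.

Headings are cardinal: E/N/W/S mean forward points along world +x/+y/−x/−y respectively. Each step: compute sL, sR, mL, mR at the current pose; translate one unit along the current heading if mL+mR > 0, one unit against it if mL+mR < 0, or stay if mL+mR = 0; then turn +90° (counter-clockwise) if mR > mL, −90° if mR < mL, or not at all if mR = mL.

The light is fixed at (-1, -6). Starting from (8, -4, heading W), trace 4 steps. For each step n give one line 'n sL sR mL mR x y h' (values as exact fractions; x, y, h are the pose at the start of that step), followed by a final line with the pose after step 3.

n=0: pose=(8,-4,W); sL=5/8, sR=1/2; mL=13/16, mR=-5/16; mL+mR=1/2 → advance +1; mR−mL=-9/8 → turn -1·90°
n=1: pose=(7,-4,N); sL=8/9, sR=40/109; mL=796/981, mR=-4/9; mL+mR=40/109 → advance +1; mR−mL=-1232/981 → turn -1·90°
n=2: pose=(7,-3,E); sL=20/53, sR=20/41; mL=1470/2173, mR=-10/53; mL+mR=20/41 → advance +1; mR−mL=-1880/2173 → turn -1·90°
n=3: pose=(8,-3,S); sL=8/25, sR=40/53; mL=1212/1325, mR=-4/25; mL+mR=40/53 → advance +1; mR−mL=-1424/1325 → turn -1·90°

0 5/8 1/2 13/16 -5/16 8 -4 W
1 8/9 40/109 796/981 -4/9 7 -4 N
2 20/53 20/41 1470/2173 -10/53 7 -3 E
3 8/25 40/53 1212/1325 -4/25 8 -3 S
final 8 -4 W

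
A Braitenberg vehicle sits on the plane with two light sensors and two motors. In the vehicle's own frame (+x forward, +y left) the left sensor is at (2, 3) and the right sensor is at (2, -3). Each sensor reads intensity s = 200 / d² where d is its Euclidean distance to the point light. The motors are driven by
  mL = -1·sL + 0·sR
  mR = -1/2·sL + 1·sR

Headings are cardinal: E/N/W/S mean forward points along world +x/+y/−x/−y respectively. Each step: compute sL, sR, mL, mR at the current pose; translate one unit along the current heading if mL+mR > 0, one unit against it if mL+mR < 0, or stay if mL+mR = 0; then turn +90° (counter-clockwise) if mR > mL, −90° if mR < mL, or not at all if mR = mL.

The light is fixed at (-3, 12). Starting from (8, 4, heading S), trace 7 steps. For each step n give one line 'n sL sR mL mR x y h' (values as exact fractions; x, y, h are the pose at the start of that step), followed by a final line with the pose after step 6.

n=0: pose=(8,4,S); sL=25/37, sR=50/41; mL=-25/37, mR=2675/3034; mL+mR=625/3034 → advance +1; mR−mL=4725/3034 → turn +1·90°
n=1: pose=(8,3,E); sL=40/41, sR=200/313; mL=-40/41, mR=1940/12833; mL+mR=-10580/12833 → advance -1; mR−mL=14460/12833 → turn +1·90°
n=2: pose=(7,3,N); sL=100/49, sR=100/109; mL=-100/49, mR=-550/5341; mL+mR=-11450/5341 → advance -1; mR−mL=10350/5341 → turn +1·90°
n=3: pose=(7,2,W); sL=200/233, sR=200/113; mL=-200/233, mR=35300/26329; mL+mR=12700/26329 → advance +1; mR−mL=57900/26329 → turn +1·90°
n=4: pose=(6,2,S); sL=25/36, sR=10/9; mL=-25/36, mR=55/72; mL+mR=5/72 → advance +1; mR−mL=35/24 → turn +1·90°
n=5: pose=(6,1,E); sL=40/37, sR=200/317; mL=-40/37, mR=1060/11729; mL+mR=-11620/11729 → advance -1; mR−mL=13740/11729 → turn +1·90°
n=6: pose=(5,1,N); sL=100/53, sR=100/101; mL=-100/53, mR=250/5353; mL+mR=-9850/5353 → advance -1; mR−mL=10350/5353 → turn +1·90°

0 25/37 50/41 -25/37 2675/3034 8 4 S
1 40/41 200/313 -40/41 1940/12833 8 3 E
2 100/49 100/109 -100/49 -550/5341 7 3 N
3 200/233 200/113 -200/233 35300/26329 7 2 W
4 25/36 10/9 -25/36 55/72 6 2 S
5 40/37 200/317 -40/37 1060/11729 6 1 E
6 100/53 100/101 -100/53 250/5353 5 1 N
final 5 0 W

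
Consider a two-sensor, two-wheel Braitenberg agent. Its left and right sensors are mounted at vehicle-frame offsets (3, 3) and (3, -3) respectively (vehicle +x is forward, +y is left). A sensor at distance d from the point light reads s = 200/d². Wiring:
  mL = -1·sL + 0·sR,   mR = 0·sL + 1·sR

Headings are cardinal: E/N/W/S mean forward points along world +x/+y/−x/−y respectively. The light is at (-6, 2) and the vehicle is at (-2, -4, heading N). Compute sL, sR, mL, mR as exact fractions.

left sensor world pos  = (-5, -1); dL² = 10
right sensor world pos = (1, -1); dR² = 58
sL = 200/10 = 20
sR = 200/58 = 100/29
mL = -1·sL + 0·sR = -20
mR = 0·sL + 1·sR = 100/29

20 100/29 -20 100/29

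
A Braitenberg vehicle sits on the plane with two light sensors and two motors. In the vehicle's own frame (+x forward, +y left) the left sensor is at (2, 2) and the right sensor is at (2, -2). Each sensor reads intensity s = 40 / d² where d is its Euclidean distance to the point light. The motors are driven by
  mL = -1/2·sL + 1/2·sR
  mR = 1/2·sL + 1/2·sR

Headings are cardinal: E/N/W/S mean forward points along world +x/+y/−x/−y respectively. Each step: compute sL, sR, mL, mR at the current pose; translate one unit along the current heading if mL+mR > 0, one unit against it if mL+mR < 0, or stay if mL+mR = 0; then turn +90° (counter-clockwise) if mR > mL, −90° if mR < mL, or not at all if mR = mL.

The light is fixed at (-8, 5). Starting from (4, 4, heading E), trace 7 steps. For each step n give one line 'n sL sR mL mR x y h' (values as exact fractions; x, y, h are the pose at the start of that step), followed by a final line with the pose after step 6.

n=0: pose=(4,4,E); sL=40/197, sR=8/41; mL=-32/8077, mR=1608/8077; mL+mR=8/41 → advance +1; mR−mL=40/197 → turn +1·90°
n=1: pose=(5,4,N); sL=20/61, sR=20/113; mL=-520/6893, mR=1740/6893; mL+mR=20/113 → advance +1; mR−mL=20/61 → turn +1·90°
n=2: pose=(5,5,W); sL=8/25, sR=8/25; mL=0, mR=8/25; mL+mR=8/25 → advance +1; mR−mL=8/25 → turn +1·90°
n=3: pose=(4,5,S); sL=1/5, sR=5/13; mL=6/65, mR=19/65; mL+mR=5/13 → advance +1; mR−mL=1/5 → turn +1·90°
n=4: pose=(4,4,E); sL=40/197, sR=8/41; mL=-32/8077, mR=1608/8077; mL+mR=8/41 → advance +1; mR−mL=40/197 → turn +1·90°
n=5: pose=(5,4,N); sL=20/61, sR=20/113; mL=-520/6893, mR=1740/6893; mL+mR=20/113 → advance +1; mR−mL=20/61 → turn +1·90°
n=6: pose=(5,5,W); sL=8/25, sR=8/25; mL=0, mR=8/25; mL+mR=8/25 → advance +1; mR−mL=8/25 → turn +1·90°

0 40/197 8/41 -32/8077 1608/8077 4 4 E
1 20/61 20/113 -520/6893 1740/6893 5 4 N
2 8/25 8/25 0 8/25 5 5 W
3 1/5 5/13 6/65 19/65 4 5 S
4 40/197 8/41 -32/8077 1608/8077 4 4 E
5 20/61 20/113 -520/6893 1740/6893 5 4 N
6 8/25 8/25 0 8/25 5 5 W
final 4 5 S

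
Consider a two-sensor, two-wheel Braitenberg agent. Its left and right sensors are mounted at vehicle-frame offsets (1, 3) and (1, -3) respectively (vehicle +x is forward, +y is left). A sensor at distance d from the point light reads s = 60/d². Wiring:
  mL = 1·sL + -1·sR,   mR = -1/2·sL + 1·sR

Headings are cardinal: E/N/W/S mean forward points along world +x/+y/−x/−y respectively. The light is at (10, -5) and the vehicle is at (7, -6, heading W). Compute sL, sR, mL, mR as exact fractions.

left sensor world pos  = (6, -9); dL² = 32
right sensor world pos = (6, -3); dR² = 20
sL = 60/32 = 15/8
sR = 60/20 = 3
mL = 1·sL + -1·sR = -9/8
mR = -1/2·sL + 1·sR = 33/16

15/8 3 -9/8 33/16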